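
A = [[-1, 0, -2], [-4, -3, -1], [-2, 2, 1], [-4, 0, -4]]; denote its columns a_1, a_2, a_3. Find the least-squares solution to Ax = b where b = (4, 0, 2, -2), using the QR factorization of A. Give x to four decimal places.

x = (-0.1600, 0.3455, 0.1579)

a_1 = (-1, -4, -2, -4); ‖a_1‖ = 6.0828, so q_1 = (-0.1644, -0.6576, -0.3288, -0.6576).
q_1·a_2 = (-0.1644)·0 + (-0.6576)·(-3) + (-0.3288)·2 + (-0.6576)·0 = 1.3152.
u_2 = a_2 − 1.3152·q_1 = (0.2162, -2.1351, 2.4324, 0.8649).
‖u_2‖ = 3.3571, so q_2 = (0.0644, -0.6360, 0.7246, 0.2576).
q_1·a_3 = (-0.1644)·(-2) + (-0.6576)·(-1) + (-0.3288)·1 + (-0.6576)·(-4) = 3.2880; q_2·a_3 = 0.0644·(-2) + (-0.6360)·(-1) + 0.7246·1 + 0.2576·(-4) = 0.2013.
u_3 = a_3 − 3.2880·q_1 − 0.2013·q_2 = (-1.4724, 1.2902, 1.9353, -1.8897).
‖u_3‖ = 3.3390, so q_3 = (-0.4410, 0.3864, 0.5796, -0.5660).
Qᵀb = (0.0000, 1.1915, 0.5272).
Back-substitute: x_3 = 0.5272/3.3390 = 0.1579.
x_2 = (1.1915 − 0.2013·0.1579)/3.3571 = 0.3455.
x_1 = (0.0000 − 1.3152·0.3455 − 3.2880·0.1579)/6.0828 = -0.1600.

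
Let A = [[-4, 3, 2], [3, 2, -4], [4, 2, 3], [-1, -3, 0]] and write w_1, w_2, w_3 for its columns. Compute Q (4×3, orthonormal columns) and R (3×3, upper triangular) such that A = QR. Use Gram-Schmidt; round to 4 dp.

w_1 = (-4, 3, 4, -1); ‖w_1‖ = 6.4807, so e_1 = (-0.6172, 0.4629, 0.6172, -0.1543).
e_1·w_2 = (-0.6172)·3 + 0.4629·2 + 0.6172·2 + (-0.1543)·(-3) = 0.7715.
u_2 = w_2 − 0.7715·e_1 = (3.4762, 1.6429, 1.5238, -2.8810).
‖u_2‖ = 5.0403, so e_2 = (0.6897, 0.3259, 0.3023, -0.5716).
e_1·w_3 = (-0.6172)·2 + 0.4629·(-4) + 0.6172·3 + (-0.1543)·0 = -1.2344; e_2·w_3 = 0.6897·2 + 0.3259·(-4) + 0.3023·3 + (-0.5716)·0 = 0.9826.
u_3 = w_3 + 1.2344·e_1 − 0.9826·e_2 = (0.5604, -3.7488, 3.4649, 0.3711).
‖u_3‖ = 5.1489, so e_3 = (0.1088, -0.7281, 0.6729, 0.0721).

Q = [[-0.6172, 0.6897, 0.1088], [0.4629, 0.3259, -0.7281], [0.6172, 0.3023, 0.6729], [-0.1543, -0.5716, 0.0721]], R = [[6.4807, 0.7715, -1.2344], [0.0000, 5.0403, 0.9826], [0.0000, 0.0000, 5.1489]]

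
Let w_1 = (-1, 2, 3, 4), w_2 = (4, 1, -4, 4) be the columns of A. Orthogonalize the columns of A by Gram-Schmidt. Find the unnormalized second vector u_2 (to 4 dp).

w_1 = (-1, 2, 3, 4); ‖w_1‖ = 5.4772, so q_1 = (-0.1826, 0.3651, 0.5477, 0.7303).
q_1·w_2 = (-0.1826)·4 + 0.3651·1 + 0.5477·(-4) + 0.7303·4 = 0.3651.
u_2 = w_2 − 0.3651·q_1 = (4.0667, 0.8667, -4.2000, 3.7333).

u_2 = (4.0667, 0.8667, -4.2000, 3.7333)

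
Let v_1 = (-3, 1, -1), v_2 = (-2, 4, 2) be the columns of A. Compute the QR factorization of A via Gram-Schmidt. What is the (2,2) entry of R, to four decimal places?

r_{22} = 4.2640

v_1 = (-3, 1, -1); ‖v_1‖ = 3.3166, so q_1 = (-0.9045, 0.3015, -0.3015).
q_1·v_2 = (-0.9045)·(-2) + 0.3015·4 + (-0.3015)·2 = 2.4121.
u_2 = v_2 − 2.4121·q_1 = (0.1818, 3.2727, 2.7273).
r_{22} = ‖u_2‖ = 4.2640.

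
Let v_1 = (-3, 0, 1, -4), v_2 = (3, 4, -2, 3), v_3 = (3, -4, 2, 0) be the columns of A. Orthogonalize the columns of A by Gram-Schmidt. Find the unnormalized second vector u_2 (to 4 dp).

v_1 = (-3, 0, 1, -4); ‖v_1‖ = 5.0990, so e_1 = (-0.5883, 0.0000, 0.1961, -0.7845).
e_1·v_2 = (-0.5883)·3 + 0.0000·4 + 0.1961·(-2) + (-0.7845)·3 = -4.5107.
u_2 = v_2 + 4.5107·e_1 = (0.3462, 4.0000, -1.1154, -0.5385).

u_2 = (0.3462, 4.0000, -1.1154, -0.5385)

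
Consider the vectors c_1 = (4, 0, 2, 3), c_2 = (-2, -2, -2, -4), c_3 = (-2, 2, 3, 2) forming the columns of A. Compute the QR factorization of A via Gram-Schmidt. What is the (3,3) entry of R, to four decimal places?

c_1 = (4, 0, 2, 3); ‖c_1‖ = 5.3852, so q_1 = (0.7428, 0.0000, 0.3714, 0.5571).
q_1·c_2 = 0.7428·(-2) + 0.0000·(-2) + 0.3714·(-2) + 0.5571·(-4) = -4.4567.
u_2 = c_2 + 4.4567·q_1 = (1.3103, -2.0000, -0.3448, -1.5172).
‖u_2‖ = 2.8527, so q_2 = (0.4593, -0.7011, -0.1209, -0.5319).
q_1·c_3 = 0.7428·(-2) + 0.0000·2 + 0.3714·3 + 0.5571·2 = 0.7428; q_2·c_3 = 0.4593·(-2) + (-0.7011)·2 + (-0.1209)·3 + (-0.5319)·2 = -3.7472.
u_3 = c_3 − 0.7428·q_1 + 3.7472·q_2 = (-0.8305, -0.6271, 2.2712, -0.4068).
r_{33} = ‖u_3‖ = 2.5312.

r_{33} = 2.5312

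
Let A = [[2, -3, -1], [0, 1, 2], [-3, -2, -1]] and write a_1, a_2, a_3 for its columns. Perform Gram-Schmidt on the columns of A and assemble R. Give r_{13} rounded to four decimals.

r_{13} = 0.2774

a_1 = (2, 0, -3); ‖a_1‖ = 3.6056, so q_1 = (0.5547, 0.0000, -0.8321).
r_{13} = q_1·a_3 = 0.2774.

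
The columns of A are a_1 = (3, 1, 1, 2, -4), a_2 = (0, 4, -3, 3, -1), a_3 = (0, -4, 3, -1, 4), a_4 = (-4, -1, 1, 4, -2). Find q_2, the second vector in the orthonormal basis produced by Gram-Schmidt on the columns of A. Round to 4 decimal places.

a_1 = (3, 1, 1, 2, -4); ‖a_1‖ = 5.5678, so q_1 = (0.5388, 0.1796, 0.1796, 0.3592, -0.7184).
q_1·a_2 = 0.5388·0 + 0.1796·4 + 0.1796·(-3) + 0.3592·3 + (-0.7184)·(-1) = 1.9757.
u_2 = a_2 − 1.9757·q_1 = (-1.0645, 3.6452, -3.3548, 2.2903, 0.4194).
‖u_2‖ = 5.5764, so q_2 = (-0.1909, 0.6537, -0.6016, 0.4107, 0.0752).

q_2 = (-0.1909, 0.6537, -0.6016, 0.4107, 0.0752)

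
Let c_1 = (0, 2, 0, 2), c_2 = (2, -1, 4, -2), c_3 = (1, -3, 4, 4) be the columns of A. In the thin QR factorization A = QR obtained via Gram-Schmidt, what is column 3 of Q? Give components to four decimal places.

c_1 = (0, 2, 0, 2); ‖c_1‖ = 2.8284, so e_1 = (0.0000, 0.7071, 0.0000, 0.7071).
e_1·c_2 = 0.0000·2 + 0.7071·(-1) + 0.0000·4 + 0.7071·(-2) = -2.1213.
u_2 = c_2 + 2.1213·e_1 = (2.0000, 0.5000, 4.0000, -0.5000).
‖u_2‖ = 4.5277, so e_2 = (0.4417, 0.1104, 0.8835, -0.1104).
e_1·c_3 = 0.0000·1 + 0.7071·(-3) + 0.0000·4 + 0.7071·4 = 0.7071; e_2·c_3 = 0.4417·1 + 0.1104·(-3) + 0.8835·4 + (-0.1104)·4 = 3.2025.
u_3 = c_3 − 0.7071·e_1 − 3.2025·e_2 = (-0.4146, -3.8537, 1.1707, 3.8537).
‖u_3‖ = 5.5896, so e_3 = (-0.0742, -0.6894, 0.2094, 0.6894).

e_3 = (-0.0742, -0.6894, 0.2094, 0.6894)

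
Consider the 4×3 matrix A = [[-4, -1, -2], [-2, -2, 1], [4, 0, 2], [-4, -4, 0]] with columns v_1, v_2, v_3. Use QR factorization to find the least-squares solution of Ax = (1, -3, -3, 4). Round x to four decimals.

v_1 = (-4, -2, 4, -4); ‖v_1‖ = 7.2111, so e_1 = (-0.5547, -0.2774, 0.5547, -0.5547).
e_1·v_2 = (-0.5547)·(-1) + (-0.2774)·(-2) + 0.5547·0 + (-0.5547)·(-4) = 3.3282.
u_2 = v_2 − 3.3282·e_1 = (0.8462, -1.0769, -1.8462, -2.1538).
‖u_2‖ = 3.1501, so e_2 = (0.2686, -0.3419, -0.5861, -0.6837).
e_1·v_3 = (-0.5547)·(-2) + (-0.2774)·1 + 0.5547·2 + (-0.5547)·0 = 1.9415; e_2·v_3 = 0.2686·(-2) + (-0.3419)·1 + (-0.5861)·2 + (-0.6837)·0 = -2.0512.
u_3 = v_3 − 1.9415·e_1 + 2.0512·e_2 = (-0.3721, 0.8372, -0.2791, -0.3256).
‖u_3‖ = 1.0116, so e_3 = (-0.3678, 0.8276, -0.2759, -0.3219).
Qᵀb = (-3.6056, 0.3175, -3.3106).
Back-substitute: x_3 = -3.3106/1.0116 = -3.2727.
x_2 = (0.3175 + 2.0512·(-3.2727))/3.1501 = -2.0303.
x_1 = (-3.6056 − 3.3282·(-2.0303) − 1.9415·(-3.2727))/7.2111 = 1.3182.

x = (1.3182, -2.0303, -3.2727)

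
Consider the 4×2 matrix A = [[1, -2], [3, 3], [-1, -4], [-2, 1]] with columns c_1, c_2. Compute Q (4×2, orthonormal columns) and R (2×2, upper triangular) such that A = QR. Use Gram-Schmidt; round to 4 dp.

Q = [[0.2582, -0.5242], [0.7746, 0.2419], [-0.2582, -0.6855], [-0.5164, 0.4436]], R = [[3.8730, 2.3238], [0.0000, 4.9598]]

c_1 = (1, 3, -1, -2); ‖c_1‖ = 3.8730, so e_1 = (0.2582, 0.7746, -0.2582, -0.5164).
e_1·c_2 = 0.2582·(-2) + 0.7746·3 + (-0.2582)·(-4) + (-0.5164)·1 = 2.3238.
u_2 = c_2 − 2.3238·e_1 = (-2.6000, 1.2000, -3.4000, 2.2000).
‖u_2‖ = 4.9598, so e_2 = (-0.5242, 0.2419, -0.6855, 0.4436).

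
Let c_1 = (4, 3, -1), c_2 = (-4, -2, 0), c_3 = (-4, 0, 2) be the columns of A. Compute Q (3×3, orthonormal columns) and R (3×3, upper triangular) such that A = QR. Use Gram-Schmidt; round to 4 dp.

c_1 = (4, 3, -1); ‖c_1‖ = 5.0990, so e_1 = (0.7845, 0.5883, -0.1961).
e_1·c_2 = 0.7845·(-4) + 0.5883·(-2) + (-0.1961)·0 = -4.3146.
u_2 = c_2 + 4.3146·e_1 = (-0.6154, 0.5385, -0.8462).
‖u_2‖ = 1.1767, so e_2 = (-0.5230, 0.4576, -0.7191).
e_1·c_3 = 0.7845·(-4) + 0.5883·0 + (-0.1961)·2 = -3.5301; e_2·c_3 = (-0.5230)·(-4) + 0.4576·0 + (-0.7191)·2 = 0.6537.
u_3 = c_3 + 3.5301·e_1 − 0.6537·e_2 = (-0.8889, 1.7778, 1.7778).
‖u_3‖ = 2.6667, so e_3 = (-0.3333, 0.6667, 0.6667).

Q = [[0.7845, -0.5230, -0.3333], [0.5883, 0.4576, 0.6667], [-0.1961, -0.7191, 0.6667]], R = [[5.0990, -4.3146, -3.5301], [0.0000, 1.1767, 0.6537], [0.0000, 0.0000, 2.6667]]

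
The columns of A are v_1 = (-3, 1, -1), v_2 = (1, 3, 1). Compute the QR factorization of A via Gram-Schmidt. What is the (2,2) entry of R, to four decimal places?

r_{22} = 3.3029

e_1 = v_1/‖v_1‖ = (-3, 1, -1)/3.3166 = (-0.9045, 0.3015, -0.3015).
r_{12} = e_1·v_2 = -0.3015.
u_2 = v_2 + 0.3015·e_1 = (0.7273, 3.0909, 0.9091).
r_{22} = ‖u_2‖ = 3.3029.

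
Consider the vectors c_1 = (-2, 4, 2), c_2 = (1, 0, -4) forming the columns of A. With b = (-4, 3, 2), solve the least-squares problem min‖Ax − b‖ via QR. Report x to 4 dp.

x = (0.9351, -0.1558)

c_1 = (-2, 4, 2); ‖c_1‖ = 4.8990, so e_1 = (-0.4082, 0.8165, 0.4082).
e_1·c_2 = (-0.4082)·1 + 0.8165·0 + 0.4082·(-4) = -2.0412.
u_2 = c_2 + 2.0412·e_1 = (0.1667, 1.6667, -3.1667).
‖u_2‖ = 3.5824, so e_2 = (0.0465, 0.4652, -0.8840).
Qᵀb = (4.8990, -0.5583).
Back-substitute: x_2 = -0.5583/3.5824 = -0.1558.
x_1 = (4.8990 + 2.0412·(-0.1558))/4.8990 = 0.9351.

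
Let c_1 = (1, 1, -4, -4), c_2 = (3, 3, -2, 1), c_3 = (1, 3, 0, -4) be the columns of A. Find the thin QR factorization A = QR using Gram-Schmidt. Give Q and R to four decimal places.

Q = [[0.1715, 0.6042, 0.0337], [0.1715, 0.6042, 0.5680], [-0.6860, -0.1839, 0.6518], [-0.6860, 0.4860, -0.5014]], R = [[5.8310, 1.7150, 3.4300], [0.0000, 4.4787, 0.4728], [0.0000, 0.0000, 3.7432]]

c_1 = (1, 1, -4, -4); ‖c_1‖ = 5.8310, so e_1 = (0.1715, 0.1715, -0.6860, -0.6860).
e_1·c_2 = 0.1715·3 + 0.1715·3 + (-0.6860)·(-2) + (-0.6860)·1 = 1.7150.
u_2 = c_2 − 1.7150·e_1 = (2.7059, 2.7059, -0.8235, 2.1765).
‖u_2‖ = 4.4787, so e_2 = (0.6042, 0.6042, -0.1839, 0.4860).
e_1·c_3 = 0.1715·1 + 0.1715·3 + (-0.6860)·0 + (-0.6860)·(-4) = 3.4300; e_2·c_3 = 0.6042·1 + 0.6042·3 + (-0.1839)·0 + 0.4860·(-4) = 0.4728.
u_3 = c_3 − 3.4300·e_1 − 0.4728·e_2 = (0.1261, 2.1261, 2.4399, -1.8768).
‖u_3‖ = 3.7432, so e_3 = (0.0337, 0.5680, 0.6518, -0.5014).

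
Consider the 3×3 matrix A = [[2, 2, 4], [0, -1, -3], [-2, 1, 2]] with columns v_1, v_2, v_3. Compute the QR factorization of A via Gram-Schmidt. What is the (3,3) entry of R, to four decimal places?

r_{33} = 0.9045

e_1 = v_1/‖v_1‖ = (2, 0, -2)/2.8284 = (0.7071, 0.0000, -0.7071).
r_{12} = e_1·v_2 = 0.7071.
u_2 = v_2 − 0.7071·e_1 = (1.5000, -1.0000, 1.5000).
‖u_2‖ = 2.3452, so e_2 = (0.6396, -0.4264, 0.6396).
r_{13} = e_1·v_3 = 1.4142; r_{23} = e_2·v_3 = 5.1168.
u_3 = v_3 − 1.4142·e_1 − 5.1168·e_2 = (-0.2727, -0.8182, -0.2727).
r_{33} = ‖u_3‖ = 0.9045.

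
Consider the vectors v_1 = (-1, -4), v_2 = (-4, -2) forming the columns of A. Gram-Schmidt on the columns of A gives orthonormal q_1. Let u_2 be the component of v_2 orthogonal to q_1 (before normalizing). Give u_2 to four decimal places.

u_2 = (-3.2941, 0.8235)

v_1 = (-1, -4); ‖v_1‖ = 4.1231, so q_1 = (-0.2425, -0.9701).
q_1·v_2 = (-0.2425)·(-4) + (-0.9701)·(-2) = 2.9104.
u_2 = v_2 − 2.9104·q_1 = (-3.2941, 0.8235).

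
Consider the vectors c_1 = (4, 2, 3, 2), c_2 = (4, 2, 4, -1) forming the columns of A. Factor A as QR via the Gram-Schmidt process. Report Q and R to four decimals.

Q = [[0.6963, 0.1166], [0.3482, 0.0583], [0.5222, 0.4081], [0.3482, -0.9036]], R = [[5.7446, 5.2223], [0.0000, 3.1189]]

c_1 = (4, 2, 3, 2); ‖c_1‖ = 5.7446, so q_1 = (0.6963, 0.3482, 0.5222, 0.3482).
q_1·c_2 = 0.6963·4 + 0.3482·2 + 0.5222·4 + 0.3482·(-1) = 5.2223.
u_2 = c_2 − 5.2223·q_1 = (0.3636, 0.1818, 1.2727, -2.8182).
‖u_2‖ = 3.1189, so q_2 = (0.1166, 0.0583, 0.4081, -0.9036).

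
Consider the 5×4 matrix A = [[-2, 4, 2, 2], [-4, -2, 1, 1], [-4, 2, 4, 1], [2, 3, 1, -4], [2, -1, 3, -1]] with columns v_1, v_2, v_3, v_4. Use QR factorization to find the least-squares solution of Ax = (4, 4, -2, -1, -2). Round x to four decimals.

v_1 = (-2, -4, -4, 2, 2); ‖v_1‖ = 6.6332, so q_1 = (-0.3015, -0.6030, -0.6030, 0.3015, 0.3015).
q_1·v_2 = (-0.3015)·4 + (-0.6030)·(-2) + (-0.6030)·2 + 0.3015·3 + 0.3015·(-1) = -0.6030.
u_2 = v_2 + 0.6030·q_1 = (3.8182, -2.3636, 1.6364, 3.1818, -0.8182).
‖u_2‖ = 5.7997, so q_2 = (0.6583, -0.4075, 0.2821, 0.5486, -0.1411).
q_1·v_3 = (-0.3015)·2 + (-0.6030)·1 + (-0.6030)·4 + 0.3015·1 + 0.3015·3 = -2.4121; q_2·v_3 = 0.6583·2 + (-0.4075)·1 + 0.2821·4 + 0.5486·1 + (-0.1411)·3 = 2.1631.
u_3 = v_3 + 2.4121·q_1 − 2.1631·q_2 = (-0.1514, 0.4270, 1.9351, 0.5405, 4.0324).
‖u_3‖ = 4.5280, so q_3 = (-0.0334, 0.0943, 0.4274, 0.1194, 0.8906).
q_1·v_4 = (-0.3015)·2 + (-0.6030)·1 + (-0.6030)·1 + 0.3015·(-4) + 0.3015·(-1) = -3.3166; q_2·v_4 = 0.6583·2 + (-0.4075)·1 + 0.2821·1 + 0.5486·(-4) + (-0.1411)·(-1) = -0.8621; q_3·v_4 = (-0.0334)·2 + 0.0943·1 + 0.4274·1 + 0.1194·(-4) + 0.8906·(-1) = -0.9132.
u_4 = v_4 + 3.3166·q_1 + 0.8621·q_2 + 0.9132·q_3 = (1.5370, -1.2652, -0.3665, -2.4180, 0.6917).
‖u_4‖ = 3.2284, so q_4 = (0.4761, -0.3919, -0.1135, -0.7490, 0.2142).
Qᵀb = (-3.3166, 0.1724, -2.5117, 0.8843).
Back-substitute: x_4 = 0.8843/3.2284 = 0.2739.
x_3 = (-2.5117 + 0.9132·0.2739)/4.5280 = -0.4995.
x_2 = (0.1724 − 2.1631·(-0.4995) + 0.8621·0.2739)/5.7997 = 0.2567.
x_1 = (-3.3166 + 0.6030·0.2567 + 2.4121·(-0.4995) + 3.3166·0.2739)/6.6332 = -0.5213.

x = (-0.5213, 0.2567, -0.4995, 0.2739)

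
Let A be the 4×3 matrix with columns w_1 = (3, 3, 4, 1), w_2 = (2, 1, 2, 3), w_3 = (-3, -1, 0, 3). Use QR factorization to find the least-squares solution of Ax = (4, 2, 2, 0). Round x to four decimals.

w_1 = (3, 3, 4, 1); ‖w_1‖ = 5.9161, so e_1 = (0.5071, 0.5071, 0.6761, 0.1690).
e_1·w_2 = 0.5071·2 + 0.5071·1 + 0.6761·2 + 0.1690·3 = 3.3806.
u_2 = w_2 − 3.3806·e_1 = (0.2857, -0.7143, -0.2857, 2.4286).
‖u_2‖ = 2.5635, so e_2 = (0.1115, -0.2786, -0.1115, 0.9474).
e_1·w_3 = 0.5071·(-3) + 0.5071·(-1) + 0.6761·0 + 0.1690·3 = -1.5213; e_2·w_3 = 0.1115·(-3) + (-0.2786)·(-1) + (-0.1115)·0 + 0.9474·3 = 2.7864.
u_3 = w_3 + 1.5213·e_1 − 2.7864·e_2 = (-2.5391, 0.5478, 1.3391, 0.6174).
‖u_3‖ = 2.9869, so e_3 = (-0.8501, 0.1834, 0.4483, 0.2067).
Qᵀb = (4.3948, -0.3344, -2.1368).
Back-substitute: x_3 = -2.1368/2.9869 = -0.7154.
x_2 = (-0.3344 − 2.7864·(-0.7154))/2.5635 = 0.6472.
x_1 = (4.3948 − 3.3806·0.6472 + 1.5213·(-0.7154))/5.9161 = 0.1891.

x = (0.1891, 0.6472, -0.7154)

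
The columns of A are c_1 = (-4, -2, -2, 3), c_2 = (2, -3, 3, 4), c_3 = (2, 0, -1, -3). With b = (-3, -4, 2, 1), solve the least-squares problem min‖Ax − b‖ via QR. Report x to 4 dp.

c_1 = (-4, -2, -2, 3); ‖c_1‖ = 5.7446, so e_1 = (-0.6963, -0.3482, -0.3482, 0.5222).
e_1·c_2 = (-0.6963)·2 + (-0.3482)·(-3) + (-0.3482)·3 + 0.5222·4 = 0.6963.
u_2 = c_2 − 0.6963·e_1 = (2.4848, -2.7576, 3.2424, 3.6364).
‖u_2‖ = 6.1250, so e_2 = (0.4057, -0.4502, 0.5294, 0.5937).
e_1·c_3 = (-0.6963)·2 + (-0.3482)·0 + (-0.3482)·(-1) + 0.5222·(-3) = -2.6112; e_2·c_3 = 0.4057·2 + (-0.4502)·0 + 0.5294·(-1) + 0.5937·(-3) = -1.4991.
u_3 = c_3 + 2.6112·e_1 + 1.4991·e_2 = (0.7900, -1.5840, -1.1155, -0.7464).
‖u_3‖ = 2.2214, so e_3 = (0.3556, -0.7131, -0.5022, -0.3360).
Qᵀb = (3.3075, 2.2363, 0.4451).
Back-substitute: x_3 = 0.4451/2.2214 = 0.2004.
x_2 = (2.2363 + 1.4991·0.2004)/6.1250 = 0.4141.
x_1 = (3.3075 − 0.6963·0.4141 + 2.6112·0.2004)/5.7446 = 0.6166.

x = (0.6166, 0.4141, 0.2004)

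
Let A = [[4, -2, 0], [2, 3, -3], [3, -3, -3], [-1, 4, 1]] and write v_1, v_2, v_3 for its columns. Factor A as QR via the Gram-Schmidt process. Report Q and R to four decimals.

Q = [[0.7303, 0.0000, 0.6766], [0.3651, 0.7243, -0.4468], [0.5477, -0.2716, -0.5064], [-0.1826, 0.6338, 0.2936]], R = [[5.4772, -2.7386, -2.9212], [0.0000, 5.5227, -0.7243], [0.0000, 0.0000, 3.1531]]

v_1 = (4, 2, 3, -1); ‖v_1‖ = 5.4772, so q_1 = (0.7303, 0.3651, 0.5477, -0.1826).
q_1·v_2 = 0.7303·(-2) + 0.3651·3 + 0.5477·(-3) + (-0.1826)·4 = -2.7386.
u_2 = v_2 + 2.7386·q_1 = (0.0000, 4.0000, -1.5000, 3.5000).
‖u_2‖ = 5.5227, so q_2 = (0.0000, 0.7243, -0.2716, 0.6338).
q_1·v_3 = 0.7303·0 + 0.3651·(-3) + 0.5477·(-3) + (-0.1826)·1 = -2.9212; q_2·v_3 = (0.0000)·0 + 0.7243·(-3) + (-0.2716)·(-3) + 0.6338·1 = -0.7243.
u_3 = v_3 + 2.9212·q_1 + 0.7243·q_2 = (2.1333, -1.4087, -1.5967, 0.9257).
‖u_3‖ = 3.1531, so q_3 = (0.6766, -0.4468, -0.5064, 0.2936).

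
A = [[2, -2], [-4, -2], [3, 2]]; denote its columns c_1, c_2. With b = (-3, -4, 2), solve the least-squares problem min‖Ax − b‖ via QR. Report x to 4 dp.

q_1 = c_1/‖c_1‖ = (2, -4, 3)/5.3852 = (0.3714, -0.7428, 0.5571).
r_{12} = q_1·c_2 = 1.8570.
u_2 = c_2 − 1.8570·q_1 = (-2.6897, -0.6207, 0.9655).
‖u_2‖ = 2.9243, so q_2 = (-0.9197, -0.2122, 0.3302).
Qᵀb = (2.9711, 4.2686).
Back-substitute: x_2 = 4.2686/2.9243 = 1.4597.
x_1 = (2.9711 − 1.8570·1.4597)/5.3852 = 0.0484.

x = (0.0484, 1.4597)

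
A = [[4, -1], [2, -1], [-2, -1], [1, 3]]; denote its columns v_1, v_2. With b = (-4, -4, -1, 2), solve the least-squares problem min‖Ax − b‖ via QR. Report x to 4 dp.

v_1 = (4, 2, -2, 1); ‖v_1‖ = 5.0000, so q_1 = (0.8000, 0.4000, -0.4000, 0.2000).
q_1·v_2 = 0.8000·(-1) + 0.4000·(-1) + (-0.4000)·(-1) + 0.2000·3 = -0.2000.
u_2 = v_2 + 0.2000·q_1 = (-0.8400, -0.9200, -1.0800, 3.0400).
‖u_2‖ = 3.4583, so q_2 = (-0.2429, -0.2660, -0.3123, 0.8790).
Qᵀb = (-4.0000, 4.1060).
Back-substitute: x_2 = 4.1060/3.4583 = 1.1873.
x_1 = (-4.0000 + 0.2000·1.1873)/5.0000 = -0.7525.

x = (-0.7525, 1.1873)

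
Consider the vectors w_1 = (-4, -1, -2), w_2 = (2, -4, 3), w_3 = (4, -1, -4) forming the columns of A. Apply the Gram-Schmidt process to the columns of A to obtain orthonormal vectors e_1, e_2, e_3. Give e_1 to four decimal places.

e_1 = (-0.8729, -0.2182, -0.4364)

w_1 = (-4, -1, -2); ‖w_1‖ = 4.5826, so e_1 = (-0.8729, -0.2182, -0.4364).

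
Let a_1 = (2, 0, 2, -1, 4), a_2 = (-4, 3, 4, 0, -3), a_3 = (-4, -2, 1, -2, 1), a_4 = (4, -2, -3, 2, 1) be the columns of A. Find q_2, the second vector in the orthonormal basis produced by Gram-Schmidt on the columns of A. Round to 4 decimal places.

q_1 = a_1/‖a_1‖ = (2, 0, 2, -1, 4)/5.0000 = (0.4000, 0.0000, 0.4000, -0.2000, 0.8000).
r_{12} = q_1·a_2 = -2.4000.
u_2 = a_2 + 2.4000·q_1 = (-3.0400, 3.0000, 4.9600, -0.4800, -1.0800).
‖u_2‖ = 6.6513, so q_2 = (-0.4571, 0.4510, 0.7457, -0.0722, -0.1624).

q_2 = (-0.4571, 0.4510, 0.7457, -0.0722, -0.1624)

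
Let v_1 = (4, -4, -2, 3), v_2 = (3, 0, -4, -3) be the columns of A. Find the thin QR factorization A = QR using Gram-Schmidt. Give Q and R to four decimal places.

v_1 = (4, -4, -2, 3); ‖v_1‖ = 6.7082, so q_1 = (0.5963, -0.5963, -0.2981, 0.4472).
q_1·v_2 = 0.5963·3 + (-0.5963)·0 + (-0.2981)·(-4) + 0.4472·(-3) = 1.6398.
u_2 = v_2 − 1.6398·q_1 = (2.0222, 0.9778, -3.5111, -3.7333).
‖u_2‖ = 5.5956, so q_2 = (0.3614, 0.1747, -0.6275, -0.6672).

Q = [[0.5963, 0.3614], [-0.5963, 0.1747], [-0.2981, -0.6275], [0.4472, -0.6672]], R = [[6.7082, 1.6398], [0.0000, 5.5956]]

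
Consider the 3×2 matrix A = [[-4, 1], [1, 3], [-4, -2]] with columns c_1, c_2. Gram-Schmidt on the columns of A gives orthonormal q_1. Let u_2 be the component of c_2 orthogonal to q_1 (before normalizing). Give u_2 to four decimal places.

c_1 = (-4, 1, -4); ‖c_1‖ = 5.7446, so q_1 = (-0.6963, 0.1741, -0.6963).
q_1·c_2 = (-0.6963)·1 + 0.1741·3 + (-0.6963)·(-2) = 1.2185.
u_2 = c_2 − 1.2185·q_1 = (1.8485, 2.7879, -1.1515).

u_2 = (1.8485, 2.7879, -1.1515)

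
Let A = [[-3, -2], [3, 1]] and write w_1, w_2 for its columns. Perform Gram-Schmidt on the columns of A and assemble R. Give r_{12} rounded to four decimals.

r_{12} = 2.1213

w_1 = (-3, 3); ‖w_1‖ = 4.2426, so e_1 = (-0.7071, 0.7071).
r_{12} = e_1·w_2 = 2.1213.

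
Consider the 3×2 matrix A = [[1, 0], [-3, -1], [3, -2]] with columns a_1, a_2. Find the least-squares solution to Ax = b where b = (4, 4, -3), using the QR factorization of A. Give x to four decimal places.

a_1 = (1, -3, 3); ‖a_1‖ = 4.3589, so q_1 = (0.2294, -0.6882, 0.6882).
q_1·a_2 = 0.2294·0 + (-0.6882)·(-1) + 0.6882·(-2) = -0.6882.
u_2 = a_2 + 0.6882·q_1 = (0.1579, -1.4737, -1.5263).
‖u_2‖ = 2.1275, so q_2 = (0.0742, -0.6927, -0.7174).
Qᵀb = (-3.9001, -0.3216).
Back-substitute: x_2 = -0.3216/2.1275 = -0.1512.
x_1 = (-3.9001 + 0.6882·(-0.1512))/4.3589 = -0.9186.

x = (-0.9186, -0.1512)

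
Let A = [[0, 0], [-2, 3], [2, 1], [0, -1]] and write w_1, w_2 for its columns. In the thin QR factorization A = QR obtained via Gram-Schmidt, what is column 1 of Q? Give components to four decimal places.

e_1 = (0.0000, -0.7071, 0.7071, 0.0000)

w_1 = (0, -2, 2, 0); ‖w_1‖ = 2.8284, so e_1 = (0.0000, -0.7071, 0.7071, 0.0000).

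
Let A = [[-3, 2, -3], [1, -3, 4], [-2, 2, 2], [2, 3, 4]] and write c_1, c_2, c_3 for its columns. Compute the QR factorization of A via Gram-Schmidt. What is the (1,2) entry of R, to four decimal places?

r_{12} = -1.6499

q_1 = c_1/‖c_1‖ = (-3, 1, -2, 2)/4.2426 = (-0.7071, 0.2357, -0.4714, 0.4714).
r_{12} = q_1·c_2 = -1.6499.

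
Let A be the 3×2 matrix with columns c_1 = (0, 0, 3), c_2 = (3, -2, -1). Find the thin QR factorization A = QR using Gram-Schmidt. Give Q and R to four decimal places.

Q = [[0.0000, 0.8321], [0.0000, -0.5547], [1.0000, 0.0000]], R = [[3.0000, -1.0000], [0.0000, 3.6056]]

e_1 = c_1/‖c_1‖ = (0, 0, 3)/3.0000 = (0.0000, 0.0000, 1.0000).
r_{12} = e_1·c_2 = -1.0000.
u_2 = c_2 + 1.0000·e_1 = (3.0000, -2.0000, 0.0000).
‖u_2‖ = 3.6056, so e_2 = (0.8321, -0.5547, 0.0000).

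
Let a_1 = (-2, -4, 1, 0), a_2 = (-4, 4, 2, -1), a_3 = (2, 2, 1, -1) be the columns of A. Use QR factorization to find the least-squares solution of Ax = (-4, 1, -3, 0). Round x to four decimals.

q_1 = a_1/‖a_1‖ = (-2, -4, 1, 0)/4.5826 = (-0.4364, -0.8729, 0.2182, 0.0000).
r_{12} = q_1·a_2 = -1.3093.
u_2 = a_2 + 1.3093·q_1 = (-4.5714, 2.8571, 2.2857, -1.0000).
‖u_2‖ = 5.9402, so q_2 = (-0.7696, 0.4810, 0.3848, -0.1683).
r_{13} = q_1·a_3 = -2.4004; r_{23} = q_2·a_3 = -0.0240.
u_3 = a_3 + 2.4004·q_1 + 0.0240·q_2 = (0.9339, -0.0837, 1.5331, -1.0040).
‖u_3‖ = 2.0585, so q_3 = (0.4537, -0.0406, 0.7447, -0.4878).
Qᵀb = (0.2182, 2.4049, -4.0895).
Back-substitute: x_3 = -4.0895/2.0585 = -1.9866.
x_2 = (2.4049 + 0.0240·(-1.9866))/5.9402 = 0.3968.
x_1 = (0.2182 + 1.3093·0.3968 + 2.4004·(-1.9866))/4.5826 = -0.8796.

x = (-0.8796, 0.3968, -1.9866)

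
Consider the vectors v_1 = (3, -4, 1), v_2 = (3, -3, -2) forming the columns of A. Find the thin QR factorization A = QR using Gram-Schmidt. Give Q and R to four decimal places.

q_1 = v_1/‖v_1‖ = (3, -4, 1)/5.0990 = (0.5883, -0.7845, 0.1961).
r_{12} = q_1·v_2 = 3.7262.
u_2 = v_2 − 3.7262·q_1 = (0.8077, -0.0769, -2.7308).
‖u_2‖ = 2.8488, so q_2 = (0.2835, -0.0270, -0.9586).

Q = [[0.5883, 0.2835], [-0.7845, -0.0270], [0.1961, -0.9586]], R = [[5.0990, 3.7262], [0.0000, 2.8488]]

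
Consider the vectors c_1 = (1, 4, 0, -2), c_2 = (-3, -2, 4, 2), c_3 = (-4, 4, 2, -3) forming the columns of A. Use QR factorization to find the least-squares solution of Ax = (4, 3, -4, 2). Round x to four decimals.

q_1 = c_1/‖c_1‖ = (1, 4, 0, -2)/4.5826 = (0.2182, 0.8729, 0.0000, -0.4364).
r_{12} = q_1·c_2 = -3.2733.
u_2 = c_2 + 3.2733·q_1 = (-2.2857, 0.8571, 4.0000, 0.5714).
‖u_2‖ = 4.7208, so q_2 = (-0.4842, 0.1816, 0.8473, 0.1210).
r_{13} = q_1·c_3 = 3.9279; r_{23} = q_2·c_3 = 3.9945.
u_3 = c_3 − 3.9279·q_1 − 3.9945·q_2 = (-2.9231, -0.1538, -1.3846, -1.7692).
‖u_3‖ = 3.6899, so q_3 = (-0.7922, -0.0417, -0.3752, -0.4795).
Qᵀb = (2.6186, -4.5392, -2.7518).
Back-substitute: x_3 = -2.7518/3.6899 = -0.7458.
x_2 = (-4.5392 − 3.9945·(-0.7458))/4.7208 = -0.3305.
x_1 = (2.6186 + 3.2733·(-0.3305) − 3.9279·(-0.7458))/4.5826 = 0.9746.

x = (0.9746, -0.3305, -0.7458)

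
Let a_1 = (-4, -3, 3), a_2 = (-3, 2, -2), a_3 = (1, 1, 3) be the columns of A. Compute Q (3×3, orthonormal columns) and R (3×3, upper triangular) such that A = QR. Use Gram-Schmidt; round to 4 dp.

a_1 = (-4, -3, 3); ‖a_1‖ = 5.8310, so q_1 = (-0.6860, -0.5145, 0.5145).
q_1·a_2 = (-0.6860)·(-3) + (-0.5145)·2 + 0.5145·(-2) = 0.0000.
u_2 = a_2 + 0.0000·q_1 = (-3.0000, 2.0000, -2.0000).
‖u_2‖ = 4.1231, so q_2 = (-0.7276, 0.4851, -0.4851).
q_1·a_3 = (-0.6860)·1 + (-0.5145)·1 + 0.5145·3 = 0.3430; q_2·a_3 = (-0.7276)·1 + 0.4851·1 + (-0.4851)·3 = -1.6977.
u_3 = a_3 − 0.3430·q_1 + 1.6977·q_2 = (0.0000, 2.0000, 2.0000).
‖u_3‖ = 2.8284, so q_3 = (0.0000, 0.7071, 0.7071).

Q = [[-0.6860, -0.7276, 0.0000], [-0.5145, 0.4851, 0.7071], [0.5145, -0.4851, 0.7071]], R = [[5.8310, 0.0000, 0.3430], [0.0000, 4.1231, -1.6977], [0.0000, 0.0000, 2.8284]]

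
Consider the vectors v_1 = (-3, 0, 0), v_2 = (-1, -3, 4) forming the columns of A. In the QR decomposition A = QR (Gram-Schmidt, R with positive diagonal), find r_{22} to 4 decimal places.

v_1 = (-3, 0, 0); ‖v_1‖ = 3.0000, so q_1 = (-1.0000, 0.0000, 0.0000).
q_1·v_2 = (-1.0000)·(-1) + 0.0000·(-3) + 0.0000·4 = 1.0000.
u_2 = v_2 − 1.0000·q_1 = (0.0000, -3.0000, 4.0000).
r_{22} = ‖u_2‖ = 5.0000.

r_{22} = 5.0000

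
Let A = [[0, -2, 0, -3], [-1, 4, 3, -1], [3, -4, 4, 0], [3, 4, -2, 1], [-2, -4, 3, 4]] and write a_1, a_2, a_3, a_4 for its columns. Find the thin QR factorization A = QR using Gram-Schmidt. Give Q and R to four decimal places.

Q = [[0.0000, -0.2438, -0.1286, -0.6443], [-0.2085, 0.5088, 0.7975, -0.2159], [0.6255, -0.5512, 0.5188, -0.0831], [0.6255, 0.4240, -0.0729, 0.4120], [-0.4170, -0.4452, 0.2701, 0.6013]], R = [[4.7958, 0.8341, -0.6255, -0.8341], [0.0000, 8.2039, -2.8618, -1.1341], [0.0000, 0.0000, 5.4239, 0.5960], [0.0000, 0.0000, 0.0000, 4.9662]]

e_1 = a_1/‖a_1‖ = (0, -1, 3, 3, -2)/4.7958 = (0.0000, -0.2085, 0.6255, 0.6255, -0.4170).
r_{12} = e_1·a_2 = 0.8341.
u_2 = a_2 − 0.8341·e_1 = (-2.0000, 4.1739, -4.5217, 3.4783, -3.6522).
‖u_2‖ = 8.2039, so e_2 = (-0.2438, 0.5088, -0.5512, 0.4240, -0.4452).
r_{13} = e_1·a_3 = -0.6255; r_{23} = e_2·a_3 = -2.8618.
u_3 = a_3 + 0.6255·e_1 + 2.8618·e_2 = (-0.6977, 4.3256, 2.8140, -0.3953, 1.4651).
‖u_3‖ = 5.4239, so e_3 = (-0.1286, 0.7975, 0.5188, -0.0729, 0.2701).
r_{14} = e_1·a_4 = -0.8341; r_{24} = e_2·a_4 = -1.1341; r_{34} = e_3·a_4 = 0.5960.
u_4 = a_4 + 0.8341·e_1 + 1.1341·e_2 − 0.5960·e_3 = (-3.1998, -1.0722, -0.4126, 2.0460, 2.9863).
‖u_4‖ = 4.9662, so e_4 = (-0.6443, -0.2159, -0.0831, 0.4120, 0.6013).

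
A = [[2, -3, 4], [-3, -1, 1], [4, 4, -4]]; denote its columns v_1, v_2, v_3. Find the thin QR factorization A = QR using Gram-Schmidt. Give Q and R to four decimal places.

v_1 = (2, -3, 4); ‖v_1‖ = 5.3852, so q_1 = (0.3714, -0.5571, 0.7428).
q_1·v_2 = 0.3714·(-3) + (-0.5571)·(-1) + 0.7428·4 = 2.4140.
u_2 = v_2 − 2.4140·q_1 = (-3.8966, 0.3448, 2.2069).
‖u_2‖ = 4.4914, so q_2 = (-0.8676, 0.0768, 0.4914).
q_1·v_3 = 0.3714·4 + (-0.5571)·1 + 0.7428·(-4) = -2.0426; q_2·v_3 = (-0.8676)·4 + 0.0768·1 + 0.4914·(-4) = -5.3589.
u_3 = v_3 + 2.0426·q_1 + 5.3589·q_2 = (0.1094, 0.2735, 0.1504).
‖u_3‖ = 0.3308, so q_3 = (0.3308, 0.8269, 0.4548).

Q = [[0.3714, -0.8676, 0.3308], [-0.5571, 0.0768, 0.8269], [0.7428, 0.4914, 0.4548]], R = [[5.3852, 2.4140, -2.0426], [0.0000, 4.4914, -5.3589], [0.0000, 0.0000, 0.3308]]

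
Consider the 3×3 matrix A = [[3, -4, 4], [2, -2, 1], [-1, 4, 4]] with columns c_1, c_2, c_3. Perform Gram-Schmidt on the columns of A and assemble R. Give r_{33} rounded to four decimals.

r_{33} = 2.3534

c_1 = (3, 2, -1); ‖c_1‖ = 3.7417, so e_1 = (0.8018, 0.5345, -0.2673).
e_1·c_2 = 0.8018·(-4) + 0.5345·(-2) + (-0.2673)·4 = -5.3452.
u_2 = c_2 + 5.3452·e_1 = (0.2857, 0.8571, 2.5714).
‖u_2‖ = 2.7255, so e_2 = (0.1048, 0.3145, 0.9435).
e_1·c_3 = 0.8018·4 + 0.5345·1 + (-0.2673)·4 = 2.6726; e_2·c_3 = 0.1048·4 + 0.3145·1 + 0.9435·4 = 4.5076.
u_3 = c_3 − 2.6726·e_1 − 4.5076·e_2 = (1.3846, -1.8462, 0.4615).
r_{33} = ‖u_3‖ = 2.3534.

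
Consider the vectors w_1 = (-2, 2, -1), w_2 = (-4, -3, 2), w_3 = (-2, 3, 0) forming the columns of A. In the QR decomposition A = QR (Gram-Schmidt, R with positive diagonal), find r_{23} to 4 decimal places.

r_{23} = -0.1857

w_1 = (-2, 2, -1); ‖w_1‖ = 3.0000, so q_1 = (-0.6667, 0.6667, -0.3333).
q_1·w_2 = (-0.6667)·(-4) + 0.6667·(-3) + (-0.3333)·2 = 0.0000.
u_2 = w_2 + 0.0000·q_1 = (-4.0000, -3.0000, 2.0000).
‖u_2‖ = 5.3852, so q_2 = (-0.7428, -0.5571, 0.3714).
r_{23} = q_2·w_3 = -0.1857.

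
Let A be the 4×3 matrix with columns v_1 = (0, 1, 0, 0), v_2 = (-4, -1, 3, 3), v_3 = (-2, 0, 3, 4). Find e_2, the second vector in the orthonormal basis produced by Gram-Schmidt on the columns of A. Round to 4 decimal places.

e_2 = (-0.6860, 0.0000, 0.5145, 0.5145)

v_1 = (0, 1, 0, 0); ‖v_1‖ = 1.0000, so e_1 = (0.0000, 1.0000, 0.0000, 0.0000).
e_1·v_2 = 0.0000·(-4) + 1.0000·(-1) + 0.0000·3 + 0.0000·3 = -1.0000.
u_2 = v_2 + 1.0000·e_1 = (-4.0000, 0.0000, 3.0000, 3.0000).
‖u_2‖ = 5.8310, so e_2 = (-0.6860, 0.0000, 0.5145, 0.5145).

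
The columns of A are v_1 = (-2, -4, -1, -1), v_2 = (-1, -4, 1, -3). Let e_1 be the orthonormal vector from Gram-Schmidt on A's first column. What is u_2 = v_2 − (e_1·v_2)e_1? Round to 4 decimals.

v_1 = (-2, -4, -1, -1); ‖v_1‖ = 4.6904, so e_1 = (-0.4264, -0.8528, -0.2132, -0.2132).
e_1·v_2 = (-0.4264)·(-1) + (-0.8528)·(-4) + (-0.2132)·1 + (-0.2132)·(-3) = 4.2640.
u_2 = v_2 − 4.2640·e_1 = (0.8182, -0.3636, 1.9091, -2.0909).

u_2 = (0.8182, -0.3636, 1.9091, -2.0909)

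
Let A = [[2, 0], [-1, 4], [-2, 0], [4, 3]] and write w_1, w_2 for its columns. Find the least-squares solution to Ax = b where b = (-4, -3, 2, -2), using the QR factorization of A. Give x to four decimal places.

e_1 = w_1/‖w_1‖ = (2, -1, -2, 4)/5.0000 = (0.4000, -0.2000, -0.4000, 0.8000).
r_{12} = e_1·w_2 = 1.6000.
u_2 = w_2 − 1.6000·e_1 = (-0.6400, 4.3200, 0.6400, 1.7200).
‖u_2‖ = 4.7371, so e_2 = (-0.1351, 0.9120, 0.1351, 0.3631).
Qᵀb = (-3.4000, -2.6514).
Back-substitute: x_2 = -2.6514/4.7371 = -0.5597.
x_1 = (-3.4000 − 1.6000·(-0.5597))/5.0000 = -0.5009.

x = (-0.5009, -0.5597)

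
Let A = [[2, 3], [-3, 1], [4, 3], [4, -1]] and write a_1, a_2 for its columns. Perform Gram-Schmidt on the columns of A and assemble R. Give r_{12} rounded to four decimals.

r_{12} = 1.6398

a_1 = (2, -3, 4, 4); ‖a_1‖ = 6.7082, so e_1 = (0.2981, -0.4472, 0.5963, 0.5963).
r_{12} = e_1·a_2 = 1.6398.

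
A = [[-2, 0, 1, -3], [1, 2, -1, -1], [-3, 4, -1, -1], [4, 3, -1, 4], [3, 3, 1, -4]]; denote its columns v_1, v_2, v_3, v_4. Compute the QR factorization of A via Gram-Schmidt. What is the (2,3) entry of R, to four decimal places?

v_1 = (-2, 1, -3, 4, 3); ‖v_1‖ = 6.2450, so q_1 = (-0.3203, 0.1601, -0.4804, 0.6405, 0.4804).
q_1·v_2 = (-0.3203)·0 + 0.1601·2 + (-0.4804)·4 + 0.6405·3 + 0.4804·3 = 1.7614.
u_2 = v_2 − 1.7614·q_1 = (0.5641, 1.7179, 4.8462, 1.8718, 2.1538).
‖u_2‖ = 5.9074, so q_2 = (0.0955, 0.2908, 0.8204, 0.3169, 0.3646).
r_{23} = q_2·v_3 = -0.9679.

r_{23} = -0.9679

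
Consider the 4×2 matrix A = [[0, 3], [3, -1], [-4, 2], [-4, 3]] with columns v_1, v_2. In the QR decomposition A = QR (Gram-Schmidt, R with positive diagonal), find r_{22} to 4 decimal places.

r_{22} = 3.1777

v_1 = (0, 3, -4, -4); ‖v_1‖ = 6.4031, so e_1 = (0.0000, 0.4685, -0.6247, -0.6247).
e_1·v_2 = 0.0000·3 + 0.4685·(-1) + (-0.6247)·2 + (-0.6247)·3 = -3.5920.
u_2 = v_2 + 3.5920·e_1 = (3.0000, 0.6829, -0.2439, 0.7561).
r_{22} = ‖u_2‖ = 3.1777.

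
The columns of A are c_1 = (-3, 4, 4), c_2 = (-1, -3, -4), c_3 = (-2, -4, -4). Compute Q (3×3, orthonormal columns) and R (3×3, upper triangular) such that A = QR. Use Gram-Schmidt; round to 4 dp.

Q = [[-0.4685, -0.8627, -0.1905], [0.6247, -0.1710, -0.7619], [0.6247, -0.4760, 0.6190]], R = [[6.4031, -3.9043, -4.0605], [0.0000, 3.2796, 4.3134], [0.0000, 0.0000, 0.9524]]

c_1 = (-3, 4, 4); ‖c_1‖ = 6.4031, so q_1 = (-0.4685, 0.6247, 0.6247).
q_1·c_2 = (-0.4685)·(-1) + 0.6247·(-3) + 0.6247·(-4) = -3.9043.
u_2 = c_2 + 3.9043·q_1 = (-2.8293, -0.5610, -1.5610).
‖u_2‖ = 3.2796, so q_2 = (-0.8627, -0.1710, -0.4760).
q_1·c_3 = (-0.4685)·(-2) + 0.6247·(-4) + 0.6247·(-4) = -4.0605; q_2·c_3 = (-0.8627)·(-2) + (-0.1710)·(-4) + (-0.4760)·(-4) = 4.3134.
u_3 = c_3 + 4.0605·q_1 − 4.3134·q_2 = (-0.1814, -0.7256, 0.5896).
‖u_3‖ = 0.9524, so q_3 = (-0.1905, -0.7619, 0.6190).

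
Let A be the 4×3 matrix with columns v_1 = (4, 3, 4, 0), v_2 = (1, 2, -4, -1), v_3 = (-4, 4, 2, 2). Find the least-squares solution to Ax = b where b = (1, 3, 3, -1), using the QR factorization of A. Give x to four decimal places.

v_1 = (4, 3, 4, 0); ‖v_1‖ = 6.4031, so q_1 = (0.6247, 0.4685, 0.6247, 0.0000).
q_1·v_2 = 0.6247·1 + 0.4685·2 + 0.6247·(-4) + 0.0000·(-1) = -0.9370.
u_2 = v_2 + 0.9370·q_1 = (1.5854, 2.4390, -3.4146, -1.0000).
‖u_2‖ = 4.5959, so q_2 = (0.3450, 0.5307, -0.7430, -0.2176).
q_1·v_3 = 0.6247·(-4) + 0.4685·4 + 0.6247·2 + 0.0000·2 = 0.6247; q_2·v_3 = 0.3450·(-4) + 0.5307·4 + (-0.7430)·2 + (-0.2176)·2 = -1.1782.
u_3 = v_3 − 0.6247·q_1 + 1.1782·q_2 = (-3.9838, 4.3326, 0.7344, 1.7436).
‖u_3‖ = 6.1824, so q_3 = (-0.6444, 0.7008, 0.1188, 0.2820).
Qᵀb = (3.9043, -0.0743, 1.5323).
Back-substitute: x_3 = 1.5323/6.1824 = 0.2479.
x_2 = (-0.0743 + 1.1782·0.2479)/4.5959 = 0.0474.
x_1 = (3.9043 + 0.9370·0.0474 − 0.6247·0.2479)/6.4031 = 0.5925.

x = (0.5925, 0.0474, 0.2479)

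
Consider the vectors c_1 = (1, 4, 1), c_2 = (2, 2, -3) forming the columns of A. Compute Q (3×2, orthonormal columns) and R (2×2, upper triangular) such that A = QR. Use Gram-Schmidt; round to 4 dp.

c_1 = (1, 4, 1); ‖c_1‖ = 4.2426, so q_1 = (0.2357, 0.9428, 0.2357).
q_1·c_2 = 0.2357·2 + 0.9428·2 + 0.2357·(-3) = 1.6499.
u_2 = c_2 − 1.6499·q_1 = (1.6111, 0.4444, -3.3889).
‖u_2‖ = 3.7786, so q_2 = (0.4264, 0.1176, -0.8969).

Q = [[0.2357, 0.4264], [0.9428, 0.1176], [0.2357, -0.8969]], R = [[4.2426, 1.6499], [0.0000, 3.7786]]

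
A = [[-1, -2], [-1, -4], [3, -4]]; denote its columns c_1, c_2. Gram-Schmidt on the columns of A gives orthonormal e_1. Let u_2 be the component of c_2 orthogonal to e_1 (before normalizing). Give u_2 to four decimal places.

u_2 = (-2.5455, -4.5455, -2.3636)

c_1 = (-1, -1, 3); ‖c_1‖ = 3.3166, so e_1 = (-0.3015, -0.3015, 0.9045).
e_1·c_2 = (-0.3015)·(-2) + (-0.3015)·(-4) + 0.9045·(-4) = -1.8091.
u_2 = c_2 + 1.8091·e_1 = (-2.5455, -4.5455, -2.3636).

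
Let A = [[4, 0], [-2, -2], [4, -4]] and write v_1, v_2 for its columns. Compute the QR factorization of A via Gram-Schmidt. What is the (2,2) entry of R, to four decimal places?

r_{22} = 4.0000

v_1 = (4, -2, 4); ‖v_1‖ = 6.0000, so q_1 = (0.6667, -0.3333, 0.6667).
q_1·v_2 = 0.6667·0 + (-0.3333)·(-2) + 0.6667·(-4) = -2.0000.
u_2 = v_2 + 2.0000·q_1 = (1.3333, -2.6667, -2.6667).
r_{22} = ‖u_2‖ = 4.0000.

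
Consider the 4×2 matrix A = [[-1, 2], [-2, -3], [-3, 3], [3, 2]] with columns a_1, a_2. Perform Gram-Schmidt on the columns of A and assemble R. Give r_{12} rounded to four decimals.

r_{12} = 0.2085

a_1 = (-1, -2, -3, 3); ‖a_1‖ = 4.7958, so e_1 = (-0.2085, -0.4170, -0.6255, 0.6255).
r_{12} = e_1·a_2 = 0.2085.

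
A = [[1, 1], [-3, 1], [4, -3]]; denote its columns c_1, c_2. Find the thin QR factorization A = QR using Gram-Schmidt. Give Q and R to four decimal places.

c_1 = (1, -3, 4); ‖c_1‖ = 5.0990, so e_1 = (0.1961, -0.5883, 0.7845).
e_1·c_2 = 0.1961·1 + (-0.5883)·1 + 0.7845·(-3) = -2.7456.
u_2 = c_2 + 2.7456·e_1 = (1.5385, -0.6154, -0.8462).
‖u_2‖ = 1.8605, so e_2 = (0.8269, -0.3308, -0.4548).

Q = [[0.1961, 0.8269], [-0.5883, -0.3308], [0.7845, -0.4548]], R = [[5.0990, -2.7456], [0.0000, 1.8605]]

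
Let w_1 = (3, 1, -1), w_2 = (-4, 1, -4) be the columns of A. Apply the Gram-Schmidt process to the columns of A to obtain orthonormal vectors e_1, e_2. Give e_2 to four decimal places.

e_2 = (-0.3914, 0.3063, -0.8678)

e_1 = w_1/‖w_1‖ = (3, 1, -1)/3.3166 = (0.9045, 0.3015, -0.3015).
r_{12} = e_1·w_2 = -2.1106.
u_2 = w_2 + 2.1106·e_1 = (-2.0909, 1.6364, -4.6364).
‖u_2‖ = 5.3428, so e_2 = (-0.3914, 0.3063, -0.8678).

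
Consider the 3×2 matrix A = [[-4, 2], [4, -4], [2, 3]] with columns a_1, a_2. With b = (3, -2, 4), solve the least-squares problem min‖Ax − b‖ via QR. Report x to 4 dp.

a_1 = (-4, 4, 2); ‖a_1‖ = 6.0000, so e_1 = (-0.6667, 0.6667, 0.3333).
e_1·a_2 = (-0.6667)·2 + 0.6667·(-4) + 0.3333·3 = -3.0000.
u_2 = a_2 + 3.0000·e_1 = (0.0000, -2.0000, 4.0000).
‖u_2‖ = 4.4721, so e_2 = (0.0000, -0.4472, 0.8944).
Qᵀb = (-2.0000, 4.4721).
Back-substitute: x_2 = 4.4721/4.4721 = 1.0000.
x_1 = (-2.0000 + 3.0000·1.0000)/6.0000 = 0.1667.

x = (0.1667, 1.0000)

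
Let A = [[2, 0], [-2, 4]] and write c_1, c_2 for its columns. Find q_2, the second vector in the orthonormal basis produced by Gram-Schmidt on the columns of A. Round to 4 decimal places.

q_2 = (0.7071, 0.7071)

c_1 = (2, -2); ‖c_1‖ = 2.8284, so q_1 = (0.7071, -0.7071).
q_1·c_2 = 0.7071·0 + (-0.7071)·4 = -2.8284.
u_2 = c_2 + 2.8284·q_1 = (2.0000, 2.0000).
‖u_2‖ = 2.8284, so q_2 = (0.7071, 0.7071).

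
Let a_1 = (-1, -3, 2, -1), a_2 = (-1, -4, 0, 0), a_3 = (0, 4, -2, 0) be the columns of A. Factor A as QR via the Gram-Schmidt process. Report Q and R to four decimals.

q_1 = a_1/‖a_1‖ = (-1, -3, 2, -1)/3.8730 = (-0.2582, -0.7746, 0.5164, -0.2582).
r_{12} = q_1·a_2 = 3.3566.
u_2 = a_2 − 3.3566·q_1 = (-0.1333, -1.4000, -1.7333, 0.8667).
‖u_2‖ = 2.3944, so q_2 = (-0.0557, -0.5847, -0.7239, 0.3619).
r_{13} = q_1·a_3 = -4.1312; r_{23} = q_2·a_3 = -0.8910.
u_3 = a_3 + 4.1312·q_1 + 0.8910·q_2 = (-1.1163, 0.2791, -0.5116, -0.7442).
‖u_3‖ = 1.4627, so q_3 = (-0.7632, 0.1908, -0.3498, -0.5088).

Q = [[-0.2582, -0.0557, -0.7632], [-0.7746, -0.5847, 0.1908], [0.5164, -0.7239, -0.3498], [-0.2582, 0.3619, -0.5088]], R = [[3.8730, 3.3566, -4.1312], [0.0000, 2.3944, -0.8910], [0.0000, 0.0000, 1.4627]]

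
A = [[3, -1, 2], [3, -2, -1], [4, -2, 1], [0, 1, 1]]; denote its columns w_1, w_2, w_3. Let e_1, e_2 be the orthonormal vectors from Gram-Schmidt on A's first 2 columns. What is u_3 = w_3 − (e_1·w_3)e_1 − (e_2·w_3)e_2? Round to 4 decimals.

u_3 = (0.5490, -0.7843, 0.1765, -0.6667)

w_1 = (3, 3, 4, 0); ‖w_1‖ = 5.8310, so e_1 = (0.5145, 0.5145, 0.6860, 0.0000).
e_1·w_2 = 0.5145·(-1) + 0.5145·(-2) + 0.6860·(-2) + 0.0000·1 = -2.9155.
u_2 = w_2 + 2.9155·e_1 = (0.5000, -0.5000, 0.0000, 1.0000).
‖u_2‖ = 1.2247, so e_2 = (0.4082, -0.4082, 0.0000, 0.8165).
e_1·w_3 = 0.5145·2 + 0.5145·(-1) + 0.6860·1 + 0.0000·1 = 1.2005; e_2·w_3 = 0.4082·2 + (-0.4082)·(-1) + (0.0000)·1 + 0.8165·1 = 2.0412.
u_3 = w_3 − 1.2005·e_1 − 2.0412·e_2 = (0.5490, -0.7843, 0.1765, -0.6667).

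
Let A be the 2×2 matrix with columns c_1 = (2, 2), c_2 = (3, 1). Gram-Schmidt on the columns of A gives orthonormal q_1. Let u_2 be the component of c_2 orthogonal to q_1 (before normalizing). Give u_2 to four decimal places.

u_2 = (1.0000, -1.0000)

q_1 = c_1/‖c_1‖ = (2, 2)/2.8284 = (0.7071, 0.7071).
r_{12} = q_1·c_2 = 2.8284.
u_2 = c_2 − 2.8284·q_1 = (1.0000, -1.0000).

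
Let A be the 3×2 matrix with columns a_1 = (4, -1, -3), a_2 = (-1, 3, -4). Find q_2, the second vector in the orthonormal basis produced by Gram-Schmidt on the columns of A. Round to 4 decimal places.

q_1 = a_1/‖a_1‖ = (4, -1, -3)/5.0990 = (0.7845, -0.1961, -0.5883).
r_{12} = q_1·a_2 = 0.9806.
u_2 = a_2 − 0.9806·q_1 = (-1.7692, 3.1923, -3.4231).
‖u_2‖ = 5.0038, so q_2 = (-0.3536, 0.6380, -0.6841).

q_2 = (-0.3536, 0.6380, -0.6841)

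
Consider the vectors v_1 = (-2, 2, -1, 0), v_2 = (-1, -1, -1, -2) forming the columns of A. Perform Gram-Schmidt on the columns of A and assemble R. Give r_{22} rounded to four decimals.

r_{22} = 2.6247

v_1 = (-2, 2, -1, 0); ‖v_1‖ = 3.0000, so q_1 = (-0.6667, 0.6667, -0.3333, 0.0000).
q_1·v_2 = (-0.6667)·(-1) + 0.6667·(-1) + (-0.3333)·(-1) + 0.0000·(-2) = 0.3333.
u_2 = v_2 − 0.3333·q_1 = (-0.7778, -1.2222, -0.8889, -2.0000).
r_{22} = ‖u_2‖ = 2.6247.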